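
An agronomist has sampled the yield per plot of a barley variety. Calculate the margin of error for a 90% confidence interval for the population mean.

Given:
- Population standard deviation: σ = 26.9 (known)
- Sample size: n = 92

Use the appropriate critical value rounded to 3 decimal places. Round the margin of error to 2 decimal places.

The population standard deviation σ is known, so use the z-interval margin of error formula.

For 90% confidence, z* = 1.645 (from standard normal table)

Margin of error formula for z-interval: E = z* × σ/√n

E = 1.645 × 26.9/√92
  = 1.645 × 2.804519
  = 4.6134

Rounded to 2 decimal places:

4.61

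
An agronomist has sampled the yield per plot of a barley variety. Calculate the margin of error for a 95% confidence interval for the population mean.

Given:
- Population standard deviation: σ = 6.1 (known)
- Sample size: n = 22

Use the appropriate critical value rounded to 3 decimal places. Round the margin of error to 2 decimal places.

The population standard deviation σ is known, so use the z-interval margin of error formula.

For 95% confidence, z* = 1.96 (from standard normal table)

Margin of error formula for z-interval: E = z* × σ/√n

E = 1.96 × 6.1/√22
  = 1.96 × 1.300524
  = 2.5490

Rounded to 2 decimal places:

2.55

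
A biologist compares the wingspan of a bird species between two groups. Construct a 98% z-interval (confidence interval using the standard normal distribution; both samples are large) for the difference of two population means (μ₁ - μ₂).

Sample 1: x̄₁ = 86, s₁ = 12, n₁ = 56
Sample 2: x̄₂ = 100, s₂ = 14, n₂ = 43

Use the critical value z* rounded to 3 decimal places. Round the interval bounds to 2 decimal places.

Both samples are large (n₁ = 56 ≥ 30, n₂ = 43 ≥ 30), so a z-interval for the difference of means applies.

Point estimate: x̄₁ - x̄₂ = 86 - 100 = -14

Standard error: SE = √(s₁²/n₁ + s₂²/n₂)
= √(12²/56 + 14²/43)
= √(2.571429 + 4.558140)
= 2.670125

For 98% confidence, z* = 2.326 (from standard normal table)
Margin of error: E = z* × SE = 2.326 × 2.670125 = 6.2107

Z-interval: (x̄₁ - x̄₂) ± E = -14 ± 6.2107 = (-20.2107, -7.7893)

Rounded to 2 decimal places:

(-20.21, -7.79)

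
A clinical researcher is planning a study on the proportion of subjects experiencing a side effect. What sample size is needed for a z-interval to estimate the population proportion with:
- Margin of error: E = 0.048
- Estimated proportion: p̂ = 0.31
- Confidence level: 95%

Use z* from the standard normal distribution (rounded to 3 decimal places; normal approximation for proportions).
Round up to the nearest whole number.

Using z* for proportion z-interval (normal approximation).

For 95% confidence, z* = 1.96 (from standard normal table)

Sample size formula for proportion z-interval: n = z*²p̂(1-p̂)/E²

n = 1.96² × 0.31 × 0.69 / 0.048²
  = 3.8416 × 0.2139 / 0.002304
  = 356.6485

Round up to the nearest whole number: n = 357

357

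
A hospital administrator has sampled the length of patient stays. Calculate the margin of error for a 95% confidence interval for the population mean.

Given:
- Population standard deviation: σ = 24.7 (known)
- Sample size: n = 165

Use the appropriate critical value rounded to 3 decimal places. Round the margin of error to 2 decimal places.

The population standard deviation σ is known, so use the z-interval margin of error formula.

For 95% confidence, z* = 1.96 (from standard normal table)

Margin of error formula for z-interval: E = z* × σ/√n

E = 1.96 × 24.7/√165
  = 1.96 × 1.922892
  = 3.7689

Rounded to 2 decimal places:

3.77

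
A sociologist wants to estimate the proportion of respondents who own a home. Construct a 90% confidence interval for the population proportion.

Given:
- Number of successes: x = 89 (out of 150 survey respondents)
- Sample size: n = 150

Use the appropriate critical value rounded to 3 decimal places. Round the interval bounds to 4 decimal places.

Sample proportion: p̂ = 89/150 = 0.593333

Check conditions for normal approximation:
  np̂ = 89 ≥ 10 ✓
  n(1-p̂) = 61 ≥ 10 ✓

The sample is large enough, so use a z-interval (normal approximation) for the proportion.

For 90% confidence, z* = 1.645 (from standard normal table)

Standard error: SE = √(p̂(1-p̂)/n) = √(0.593333×0.406667/150) = 0.04010726

Margin of error: E = z* × SE = 1.645 × 0.04010726 = 0.065976

Z-interval: p̂ ± E = 0.593333 ± 0.065976 = (0.527357, 0.659310)

Rounded to 4 decimal places:

(0.5274, 0.6593)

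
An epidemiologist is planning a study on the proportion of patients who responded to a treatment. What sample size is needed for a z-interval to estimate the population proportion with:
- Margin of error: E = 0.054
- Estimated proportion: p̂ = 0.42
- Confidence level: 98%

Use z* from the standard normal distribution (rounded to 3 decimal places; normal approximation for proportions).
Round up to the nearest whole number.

Using z* for proportion z-interval (normal approximation).

For 98% confidence, z* = 2.326 (from standard normal table)

Sample size formula for proportion z-interval: n = z*²p̂(1-p̂)/E²

n = 2.326² × 0.42 × 0.58 / 0.054²
  = 5.410276 × 0.2436 / 0.002916
  = 451.9696

Round up to the nearest whole number: n = 452

452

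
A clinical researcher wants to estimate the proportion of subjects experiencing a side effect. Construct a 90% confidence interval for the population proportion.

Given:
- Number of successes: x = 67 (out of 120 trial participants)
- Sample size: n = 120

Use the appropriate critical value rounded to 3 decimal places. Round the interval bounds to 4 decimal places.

Sample proportion: p̂ = 67/120 = 0.558333

Check conditions for normal approximation:
  np̂ = 67 ≥ 10 ✓
  n(1-p̂) = 53 ≥ 10 ✓

The sample is large enough, so use a z-interval (normal approximation) for the proportion.

For 90% confidence, z* = 1.645 (from standard normal table)

Standard error: SE = √(p̂(1-p̂)/n) = √(0.558333×0.441667/120) = 0.04533185

Margin of error: E = z* × SE = 1.645 × 0.04533185 = 0.074571

Z-interval: p̂ ± E = 0.558333 ± 0.074571 = (0.483762, 0.632904)

Rounded to 4 decimal places:

(0.4838, 0.6329)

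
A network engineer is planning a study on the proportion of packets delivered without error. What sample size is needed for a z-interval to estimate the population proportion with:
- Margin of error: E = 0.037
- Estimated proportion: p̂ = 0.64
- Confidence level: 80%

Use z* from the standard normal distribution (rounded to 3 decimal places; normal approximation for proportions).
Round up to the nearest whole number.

Using z* for proportion z-interval (normal approximation).

For 80% confidence, z* = 1.282 (from standard normal table)

Sample size formula for proportion z-interval: n = z*²p̂(1-p̂)/E²

n = 1.282² × 0.64 × 0.36 / 0.037²
  = 1.643524 × 0.2304 / 0.001369
  = 276.6018

Round up to the nearest whole number: n = 277

277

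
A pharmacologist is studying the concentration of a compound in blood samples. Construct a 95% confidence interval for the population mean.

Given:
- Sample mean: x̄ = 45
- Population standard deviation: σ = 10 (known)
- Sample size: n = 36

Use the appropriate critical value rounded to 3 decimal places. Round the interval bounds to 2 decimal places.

The population standard deviation σ is known, so use a z-interval (standard normal critical value).

For 95% confidence, z* = 1.96 (from standard normal table)

Standard error: SE = σ/√n = 10/√36 = 1.666667

Margin of error: E = z* × SE = 1.96 × 1.666667 = 3.2667

Z-interval: x̄ ± E = 45 ± 3.2667 = (41.7333, 48.2667)

Rounded to 2 decimal places:

(41.73, 48.27)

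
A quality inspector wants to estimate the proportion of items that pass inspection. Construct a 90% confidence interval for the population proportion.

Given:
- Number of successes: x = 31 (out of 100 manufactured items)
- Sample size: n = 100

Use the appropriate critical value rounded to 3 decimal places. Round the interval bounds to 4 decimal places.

Sample proportion: p̂ = 31/100 = 0.310000

Check conditions for normal approximation:
  np̂ = 31 ≥ 10 ✓
  n(1-p̂) = 69 ≥ 10 ✓

The sample is large enough, so use a z-interval (normal approximation) for the proportion.

For 90% confidence, z* = 1.645 (from standard normal table)

Standard error: SE = √(p̂(1-p̂)/n) = √(0.310000×0.690000/100) = 0.04624932

Margin of error: E = z* × SE = 1.645 × 0.04624932 = 0.076080

Z-interval: p̂ ± E = 0.310000 ± 0.076080 = (0.233920, 0.386080)

Rounded to 4 decimal places:

(0.2339, 0.3861)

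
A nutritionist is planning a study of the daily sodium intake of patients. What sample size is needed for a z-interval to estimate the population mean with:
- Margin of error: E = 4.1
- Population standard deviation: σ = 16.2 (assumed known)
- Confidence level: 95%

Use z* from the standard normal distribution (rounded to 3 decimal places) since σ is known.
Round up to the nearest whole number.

Using z* since population σ is known (z-interval formula).

For 95% confidence, z* = 1.96 (from standard normal table)

Sample size formula for z-interval: n = (z*σ/E)²

n = (1.96 × 16.2 / 4.1)²
  = (7.744390)²
  = 59.9756

Round up to the nearest whole number: n = 60

60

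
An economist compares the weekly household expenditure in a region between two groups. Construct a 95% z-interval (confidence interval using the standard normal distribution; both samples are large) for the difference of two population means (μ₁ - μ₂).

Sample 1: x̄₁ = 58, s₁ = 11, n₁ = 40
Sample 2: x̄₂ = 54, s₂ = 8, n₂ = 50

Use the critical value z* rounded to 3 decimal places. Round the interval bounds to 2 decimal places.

Both samples are large (n₁ = 40 ≥ 30, n₂ = 50 ≥ 30), so a z-interval for the difference of means applies.

Point estimate: x̄₁ - x̄₂ = 58 - 54 = 4

Standard error: SE = √(s₁²/n₁ + s₂²/n₂)
= √(11²/40 + 8²/50)
= √(3.025000 + 1.280000)
= 2.074849

For 95% confidence, z* = 1.96 (from standard normal table)
Margin of error: E = z* × SE = 1.96 × 2.074849 = 4.0667

Z-interval: (x̄₁ - x̄₂) ± E = 4 ± 4.0667 = (-0.0667, 8.0667)

Rounded to 2 decimal places:

(-0.07, 8.07)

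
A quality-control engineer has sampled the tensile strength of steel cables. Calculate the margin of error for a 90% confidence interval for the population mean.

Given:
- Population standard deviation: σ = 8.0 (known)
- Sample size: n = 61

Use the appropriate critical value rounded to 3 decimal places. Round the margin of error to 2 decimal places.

The population standard deviation σ is known, so use the z-interval margin of error formula.

For 90% confidence, z* = 1.645 (from standard normal table)

Margin of error formula for z-interval: E = z* × σ/√n

E = 1.645 × 8.0/√61
  = 1.645 × 1.0242950
  = 1.68497

Rounded to 2 decimal places:

1.68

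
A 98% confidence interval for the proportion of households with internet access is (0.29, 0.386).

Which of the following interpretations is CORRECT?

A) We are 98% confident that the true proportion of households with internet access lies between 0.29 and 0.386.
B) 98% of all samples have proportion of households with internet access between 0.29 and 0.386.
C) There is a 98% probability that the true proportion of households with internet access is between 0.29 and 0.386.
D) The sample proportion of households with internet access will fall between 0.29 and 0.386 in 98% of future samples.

A confidence interval represents our confidence in the procedure, not a probability statement about the parameter.

Key concept: If we repeated this sampling process many times and computed a 98% CI each time, about 98% of those intervals would contain the true population parameter.

For this specific interval (0.29, 0.386):
- Midpoint (point estimate): 0.338
- Margin of error: 0.048

The correct interpretation is the one stating confidence that the true parameter lies in the interval — option A.

A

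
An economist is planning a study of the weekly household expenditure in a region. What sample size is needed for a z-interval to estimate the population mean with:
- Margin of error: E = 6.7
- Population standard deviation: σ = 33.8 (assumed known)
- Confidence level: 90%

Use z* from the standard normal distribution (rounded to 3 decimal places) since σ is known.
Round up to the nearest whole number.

Using z* since population σ is known (z-interval formula).

For 90% confidence, z* = 1.645 (from standard normal table)

Sample size formula for z-interval: n = (z*σ/E)²

n = (1.645 × 33.8 / 6.7)²
  = (8.298657)²
  = 68.8677

Round up to the nearest whole number: n = 69

69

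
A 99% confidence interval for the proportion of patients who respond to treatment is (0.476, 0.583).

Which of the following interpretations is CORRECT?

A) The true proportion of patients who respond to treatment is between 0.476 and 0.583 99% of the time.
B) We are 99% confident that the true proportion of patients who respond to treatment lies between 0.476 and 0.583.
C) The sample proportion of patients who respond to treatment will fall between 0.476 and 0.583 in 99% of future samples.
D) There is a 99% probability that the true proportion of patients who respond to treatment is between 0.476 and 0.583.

A confidence interval represents our confidence in the procedure, not a probability statement about the parameter.

Key concept: If we repeated this sampling process many times and computed a 99% CI each time, about 99% of those intervals would contain the true population parameter.

For this specific interval (0.476, 0.583):
- Midpoint (point estimate): 0.5295
- Margin of error: 0.0535

The correct interpretation is the one stating confidence that the true parameter lies in the interval — option B.

B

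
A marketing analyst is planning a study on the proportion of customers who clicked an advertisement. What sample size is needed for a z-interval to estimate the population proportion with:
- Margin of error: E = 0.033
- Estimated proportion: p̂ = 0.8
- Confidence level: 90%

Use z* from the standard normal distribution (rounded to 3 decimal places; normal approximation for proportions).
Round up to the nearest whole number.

Using z* for proportion z-interval (normal approximation).

For 90% confidence, z* = 1.645 (from standard normal table)

Sample size formula for proportion z-interval: n = z*²p̂(1-p̂)/E²

n = 1.645² × 0.8 × 0.2 / 0.033²
  = 2.706025 × 0.16 / 0.001089
  = 397.5794

Round up to the nearest whole number: n = 398

398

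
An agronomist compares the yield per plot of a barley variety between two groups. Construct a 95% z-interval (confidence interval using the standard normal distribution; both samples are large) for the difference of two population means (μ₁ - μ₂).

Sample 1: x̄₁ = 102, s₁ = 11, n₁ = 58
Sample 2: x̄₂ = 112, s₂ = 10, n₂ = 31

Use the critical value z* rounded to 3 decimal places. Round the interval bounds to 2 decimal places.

Both samples are large (n₁ = 58 ≥ 30, n₂ = 31 ≥ 30), so a z-interval for the difference of means applies.

Point estimate: x̄₁ - x̄₂ = 102 - 112 = -10

Standard error: SE = √(s₁²/n₁ + s₂²/n₂)
= √(11²/58 + 10²/31)
= √(2.086207 + 3.225806)
= 2.304781

For 95% confidence, z* = 1.96 (from standard normal table)
Margin of error: E = z* × SE = 1.96 × 2.304781 = 4.5174

Z-interval: (x̄₁ - x̄₂) ± E = -10 ± 4.5174 = (-14.5174, -5.4826)

Rounded to 2 decimal places:

(-14.52, -5.48)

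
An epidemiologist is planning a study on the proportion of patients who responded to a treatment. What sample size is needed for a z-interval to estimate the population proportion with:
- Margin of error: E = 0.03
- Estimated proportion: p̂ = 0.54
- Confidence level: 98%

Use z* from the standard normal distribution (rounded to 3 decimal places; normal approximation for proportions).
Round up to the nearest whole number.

Using z* for proportion z-interval (normal approximation).

For 98% confidence, z* = 2.326 (from standard normal table)

Sample size formula for proportion z-interval: n = z*²p̂(1-p̂)/E²

n = 2.326² × 0.54 × 0.46 / 0.03²
  = 5.410276 × 0.2484 / 0.0009
  = 1493.2362

Round up to the nearest whole number: n = 1494

1494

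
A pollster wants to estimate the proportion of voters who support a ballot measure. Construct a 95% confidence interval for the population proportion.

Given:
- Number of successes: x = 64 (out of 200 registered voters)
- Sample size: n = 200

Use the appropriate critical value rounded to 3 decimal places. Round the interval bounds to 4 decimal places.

Sample proportion: p̂ = 64/200 = 0.3200000

Check conditions for normal approximation:
  np̂ = 64 ≥ 10 ✓
  n(1-p̂) = 136 ≥ 10 ✓

The sample is large enough, so use a z-interval (normal approximation) for the proportion.

For 95% confidence, z* = 1.96 (from standard normal table)

Standard error: SE = √(p̂(1-p̂)/n) = √(0.3200000×0.6800000/200) = 0.032984845

Margin of error: E = z* × SE = 1.96 × 0.032984845 = 0.0646503

Z-interval: p̂ ± E = 0.3200000 ± 0.0646503 = (0.2553497, 0.3846503)

Rounded to 4 decimal places:

(0.2553, 0.3847)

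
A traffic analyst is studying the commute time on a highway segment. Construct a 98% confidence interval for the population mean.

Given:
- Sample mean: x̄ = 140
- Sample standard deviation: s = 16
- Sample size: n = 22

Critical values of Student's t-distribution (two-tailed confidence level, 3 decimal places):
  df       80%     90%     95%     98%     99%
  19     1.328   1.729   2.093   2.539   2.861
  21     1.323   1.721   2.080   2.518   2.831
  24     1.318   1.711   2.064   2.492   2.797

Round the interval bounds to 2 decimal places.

The population standard deviation σ is unknown (only the sample standard deviation s is given), so use a t-interval with df = n - 1 = 22 - 1 = 21.

For 98% confidence with df = 21, t* = 2.518 (from t-table)

Standard error: SE = s/√n = 16/√22 = 3.411211

Margin of error: E = t* × SE = 2.518 × 3.411211 = 8.5894

T-interval: x̄ ± E = 140 ± 8.5894 = (131.4106, 148.5894)

Rounded to 2 decimal places:

(131.41, 148.59)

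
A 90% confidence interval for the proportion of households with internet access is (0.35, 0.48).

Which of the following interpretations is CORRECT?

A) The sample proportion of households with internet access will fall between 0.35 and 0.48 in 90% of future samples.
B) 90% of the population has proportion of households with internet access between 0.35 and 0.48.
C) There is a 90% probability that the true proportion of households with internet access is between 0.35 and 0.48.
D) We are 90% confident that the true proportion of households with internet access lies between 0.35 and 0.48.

A confidence interval represents our confidence in the procedure, not a probability statement about the parameter.

Key concept: If we repeated this sampling process many times and computed a 90% CI each time, about 90% of those intervals would contain the true population parameter.

For this specific interval (0.35, 0.48):
- Midpoint (point estimate): 0.415
- Margin of error: 0.065

The correct interpretation is the one stating confidence that the true parameter lies in the interval — option D.

D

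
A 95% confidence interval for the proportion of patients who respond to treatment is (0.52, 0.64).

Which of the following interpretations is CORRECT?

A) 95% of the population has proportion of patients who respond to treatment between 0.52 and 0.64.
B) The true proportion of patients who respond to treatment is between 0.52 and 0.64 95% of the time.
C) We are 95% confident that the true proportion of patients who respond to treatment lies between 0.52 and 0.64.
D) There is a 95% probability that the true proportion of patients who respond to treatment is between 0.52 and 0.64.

A confidence interval represents our confidence in the procedure, not a probability statement about the parameter.

Key concept: If we repeated this sampling process many times and computed a 95% CI each time, about 95% of those intervals would contain the true population parameter.

For this specific interval (0.52, 0.64):
- Midpoint (point estimate): 0.58
- Margin of error: 0.06

The correct interpretation is the one stating confidence that the true parameter lies in the interval — option C.

C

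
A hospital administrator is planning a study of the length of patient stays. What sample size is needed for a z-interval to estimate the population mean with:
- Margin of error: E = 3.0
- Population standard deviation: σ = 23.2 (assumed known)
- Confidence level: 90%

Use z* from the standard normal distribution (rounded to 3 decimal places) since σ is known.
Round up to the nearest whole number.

Using z* since population σ is known (z-interval formula).

For 90% confidence, z* = 1.645 (from standard normal table)

Sample size formula for z-interval: n = (z*σ/E)²

n = (1.645 × 23.2 / 3.0)²
  = (12.721333)²
  = 161.8323

Round up to the nearest whole number: n = 162

162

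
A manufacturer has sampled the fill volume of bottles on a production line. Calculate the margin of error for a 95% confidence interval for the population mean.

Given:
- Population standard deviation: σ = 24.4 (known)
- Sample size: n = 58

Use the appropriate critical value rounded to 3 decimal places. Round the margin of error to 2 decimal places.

The population standard deviation σ is known, so use the z-interval margin of error formula.

For 95% confidence, z* = 1.96 (from standard normal table)

Margin of error formula for z-interval: E = z* × σ/√n

E = 1.96 × 24.4/√58
  = 1.96 × 3.203877
  = 6.2796

Rounded to 2 decimal places:

6.28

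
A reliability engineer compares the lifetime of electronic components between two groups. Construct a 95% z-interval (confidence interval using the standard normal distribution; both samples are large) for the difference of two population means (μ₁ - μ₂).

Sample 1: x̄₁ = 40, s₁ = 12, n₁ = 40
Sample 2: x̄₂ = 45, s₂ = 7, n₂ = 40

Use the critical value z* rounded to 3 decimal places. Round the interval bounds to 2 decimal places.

Both samples are large (n₁ = 40 ≥ 30, n₂ = 40 ≥ 30), so a z-interval for the difference of means applies.

Point estimate: x̄₁ - x̄₂ = 40 - 45 = -5

Standard error: SE = √(s₁²/n₁ + s₂²/n₂)
= √(12²/40 + 7²/40)
= √(3.600000 + 1.225000)
= 2.196588

For 95% confidence, z* = 1.96 (from standard normal table)
Margin of error: E = z* × SE = 1.96 × 2.196588 = 4.3053

Z-interval: (x̄₁ - x̄₂) ± E = -5 ± 4.3053 = (-9.3053, -0.6947)

Rounded to 2 decimal places:

(-9.31, -0.69)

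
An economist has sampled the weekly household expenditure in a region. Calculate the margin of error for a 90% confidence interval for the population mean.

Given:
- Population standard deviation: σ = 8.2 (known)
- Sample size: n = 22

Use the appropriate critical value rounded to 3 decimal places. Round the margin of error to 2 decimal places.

The population standard deviation σ is known, so use the z-interval margin of error formula.

For 90% confidence, z* = 1.645 (from standard normal table)

Margin of error formula for z-interval: E = z* × σ/√n

E = 1.645 × 8.2/√22
  = 1.645 × 1.748246
  = 2.8759

Rounded to 2 decimal places:

2.88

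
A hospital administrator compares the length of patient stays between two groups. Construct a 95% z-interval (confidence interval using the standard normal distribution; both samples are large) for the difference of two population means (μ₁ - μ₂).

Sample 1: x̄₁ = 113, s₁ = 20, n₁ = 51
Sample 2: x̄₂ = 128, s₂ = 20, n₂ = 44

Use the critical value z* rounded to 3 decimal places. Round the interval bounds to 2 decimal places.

Both samples are large (n₁ = 51 ≥ 30, n₂ = 44 ≥ 30), so a z-interval for the difference of means applies.

Point estimate: x̄₁ - x̄₂ = 113 - 128 = -15

Standard error: SE = √(s₁²/n₁ + s₂²/n₂)
= √(20²/51 + 20²/44)
= √(7.843137 + 9.090909)
= 4.115100

For 95% confidence, z* = 1.96 (from standard normal table)
Margin of error: E = z* × SE = 1.96 × 4.115100 = 8.0656

Z-interval: (x̄₁ - x̄₂) ± E = -15 ± 8.0656 = (-23.0656, -6.9344)

Rounded to 2 decimal places:

(-23.07, -6.93)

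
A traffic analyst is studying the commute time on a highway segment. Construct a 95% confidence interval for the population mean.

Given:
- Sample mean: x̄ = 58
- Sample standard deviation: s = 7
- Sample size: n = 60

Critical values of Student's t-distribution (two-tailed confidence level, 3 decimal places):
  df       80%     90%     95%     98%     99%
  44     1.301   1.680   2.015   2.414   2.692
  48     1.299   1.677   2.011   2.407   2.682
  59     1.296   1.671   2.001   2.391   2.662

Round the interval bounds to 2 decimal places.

The population standard deviation σ is unknown (only the sample standard deviation s is given), so use a t-interval with df = n - 1 = 60 - 1 = 59.

For 95% confidence with df = 59, t* = 2.001 (from t-table)

Standard error: SE = s/√n = 7/√60 = 0.903696

Margin of error: E = t* × SE = 2.001 × 0.903696 = 1.8083

T-interval: x̄ ± E = 58 ± 1.8083 = (56.1917, 59.8083)

Rounded to 2 decimal places:

(56.19, 59.81)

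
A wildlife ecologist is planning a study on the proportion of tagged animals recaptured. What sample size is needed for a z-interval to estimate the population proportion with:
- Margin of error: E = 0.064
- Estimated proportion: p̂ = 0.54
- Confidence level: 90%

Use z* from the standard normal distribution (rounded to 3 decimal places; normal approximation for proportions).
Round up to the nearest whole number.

Using z* for proportion z-interval (normal approximation).

For 90% confidence, z* = 1.645 (from standard normal table)

Sample size formula for proportion z-interval: n = z*²p̂(1-p̂)/E²

n = 1.645² × 0.54 × 0.46 / 0.064²
  = 2.706025 × 0.2484 / 0.004096
  = 164.1056

Round up to the nearest whole number: n = 165

165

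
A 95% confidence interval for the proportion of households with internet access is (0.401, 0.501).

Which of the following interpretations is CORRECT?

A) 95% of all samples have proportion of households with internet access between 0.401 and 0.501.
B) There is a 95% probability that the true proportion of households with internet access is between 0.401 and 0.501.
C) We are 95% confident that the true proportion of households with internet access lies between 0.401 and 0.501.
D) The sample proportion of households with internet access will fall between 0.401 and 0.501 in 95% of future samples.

A confidence interval represents our confidence in the procedure, not a probability statement about the parameter.

Key concept: If we repeated this sampling process many times and computed a 95% CI each time, about 95% of those intervals would contain the true population parameter.

For this specific interval (0.401, 0.501):
- Midpoint (point estimate): 0.451
- Margin of error: 0.05

The correct interpretation is the one stating confidence that the true parameter lies in the interval — option C.

C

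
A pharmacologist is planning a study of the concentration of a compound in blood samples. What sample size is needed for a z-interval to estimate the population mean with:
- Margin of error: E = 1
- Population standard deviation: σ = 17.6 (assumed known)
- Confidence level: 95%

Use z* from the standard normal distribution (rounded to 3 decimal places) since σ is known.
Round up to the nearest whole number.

Using z* since population σ is known (z-interval formula).

For 95% confidence, z* = 1.96 (from standard normal table)

Sample size formula for z-interval: n = (z*σ/E)²

n = (1.96 × 17.6 / 1)²
  = (34.496000)²
  = 1189.9740

Round up to the nearest whole number: n = 1190

1190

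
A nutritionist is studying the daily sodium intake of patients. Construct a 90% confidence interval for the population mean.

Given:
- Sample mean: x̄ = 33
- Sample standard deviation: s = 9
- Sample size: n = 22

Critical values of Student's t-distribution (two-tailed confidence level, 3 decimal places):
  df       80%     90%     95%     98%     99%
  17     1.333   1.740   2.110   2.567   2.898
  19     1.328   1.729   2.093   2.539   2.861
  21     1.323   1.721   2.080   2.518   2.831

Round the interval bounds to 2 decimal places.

The population standard deviation σ is unknown (only the sample standard deviation s is given), so use a t-interval with df = n - 1 = 22 - 1 = 21.

For 90% confidence with df = 21, t* = 1.721 (from t-table)

Standard error: SE = s/√n = 9/√22 = 1.918806

Margin of error: E = t* × SE = 1.721 × 1.918806 = 3.3023

T-interval: x̄ ± E = 33 ± 3.3023 = (29.6977, 36.3023)

Rounded to 2 decimal places:

(29.70, 36.30)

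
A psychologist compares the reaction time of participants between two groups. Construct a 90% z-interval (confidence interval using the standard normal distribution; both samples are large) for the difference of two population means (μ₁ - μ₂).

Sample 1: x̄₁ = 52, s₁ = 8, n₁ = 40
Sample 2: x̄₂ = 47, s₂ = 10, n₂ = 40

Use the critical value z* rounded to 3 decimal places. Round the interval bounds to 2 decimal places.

Both samples are large (n₁ = 40 ≥ 30, n₂ = 40 ≥ 30), so a z-interval for the difference of means applies.

Point estimate: x̄₁ - x̄₂ = 52 - 47 = 5

Standard error: SE = √(s₁²/n₁ + s₂²/n₂)
= √(8²/40 + 10²/40)
= √(1.600000 + 2.500000)
= 2.024846

For 90% confidence, z* = 1.645 (from standard normal table)
Margin of error: E = z* × SE = 1.645 × 2.024846 = 3.3309

Z-interval: (x̄₁ - x̄₂) ± E = 5 ± 3.3309 = (1.6691, 8.3309)

Rounded to 2 decimal places:

(1.67, 8.33)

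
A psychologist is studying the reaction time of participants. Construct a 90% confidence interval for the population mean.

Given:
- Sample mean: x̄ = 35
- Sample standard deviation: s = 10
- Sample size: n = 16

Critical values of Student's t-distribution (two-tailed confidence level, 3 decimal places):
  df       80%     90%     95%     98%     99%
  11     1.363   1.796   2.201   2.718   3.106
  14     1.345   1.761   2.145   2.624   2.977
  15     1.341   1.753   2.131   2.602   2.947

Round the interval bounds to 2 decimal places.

The population standard deviation σ is unknown (only the sample standard deviation s is given), so use a t-interval with df = n - 1 = 16 - 1 = 15.

For 90% confidence with df = 15, t* = 1.753 (from t-table)

Standard error: SE = s/√n = 10/√16 = 2.500000

Margin of error: E = t* × SE = 1.753 × 2.500000 = 4.3825

T-interval: x̄ ± E = 35 ± 4.3825 = (30.6175, 39.3825)

Rounded to 2 decimal places:

(30.62, 39.38)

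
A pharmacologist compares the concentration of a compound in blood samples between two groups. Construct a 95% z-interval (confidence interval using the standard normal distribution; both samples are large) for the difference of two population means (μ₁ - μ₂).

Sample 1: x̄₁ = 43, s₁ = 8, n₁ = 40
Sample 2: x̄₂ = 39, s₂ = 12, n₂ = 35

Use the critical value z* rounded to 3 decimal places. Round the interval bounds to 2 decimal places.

Both samples are large (n₁ = 40 ≥ 30, n₂ = 35 ≥ 30), so a z-interval for the difference of means applies.

Point estimate: x̄₁ - x̄₂ = 43 - 39 = 4

Standard error: SE = √(s₁²/n₁ + s₂²/n₂)
= √(8²/40 + 12²/35)
= √(1.600000 + 4.114286)
= 2.390457

For 95% confidence, z* = 1.96 (from standard normal table)
Margin of error: E = z* × SE = 1.96 × 2.390457 = 4.6853

Z-interval: (x̄₁ - x̄₂) ± E = 4 ± 4.6853 = (-0.6853, 8.6853)

Rounded to 2 decimal places:

(-0.69, 8.69)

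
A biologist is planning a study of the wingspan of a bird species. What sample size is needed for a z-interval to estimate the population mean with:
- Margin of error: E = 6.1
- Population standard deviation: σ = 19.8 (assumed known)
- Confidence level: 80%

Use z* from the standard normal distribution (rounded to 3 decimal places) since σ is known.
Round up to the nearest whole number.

Using z* since population σ is known (z-interval formula).

For 80% confidence, z* = 1.282 (from standard normal table)

Sample size formula for z-interval: n = (z*σ/E)²

n = (1.282 × 19.8 / 6.1)²
  = (4.161246)²
  = 17.3160

Round up to the nearest whole number: n = 18

18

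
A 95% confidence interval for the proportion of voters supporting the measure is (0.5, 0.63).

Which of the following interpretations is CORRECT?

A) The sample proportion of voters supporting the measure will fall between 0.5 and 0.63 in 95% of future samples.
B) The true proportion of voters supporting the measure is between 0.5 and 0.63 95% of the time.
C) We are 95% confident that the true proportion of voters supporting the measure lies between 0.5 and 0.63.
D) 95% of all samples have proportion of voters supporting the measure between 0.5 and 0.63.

A confidence interval represents our confidence in the procedure, not a probability statement about the parameter.

Key concept: If we repeated this sampling process many times and computed a 95% CI each time, about 95% of those intervals would contain the true population parameter.

For this specific interval (0.5, 0.63):
- Midpoint (point estimate): 0.565
- Margin of error: 0.065

The correct interpretation is the one stating confidence that the true parameter lies in the interval — option C.

C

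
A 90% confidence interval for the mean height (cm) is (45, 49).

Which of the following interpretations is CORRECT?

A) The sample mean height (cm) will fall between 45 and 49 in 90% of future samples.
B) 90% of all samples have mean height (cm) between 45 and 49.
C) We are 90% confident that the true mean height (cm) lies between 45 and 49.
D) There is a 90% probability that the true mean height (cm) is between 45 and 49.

A confidence interval represents our confidence in the procedure, not a probability statement about the parameter.

Key concept: If we repeated this sampling process many times and computed a 90% CI each time, about 90% of those intervals would contain the true population parameter.

For this specific interval (45, 49):
- Midpoint (point estimate): 47
- Margin of error: 2

The correct interpretation is the one stating confidence that the true parameter lies in the interval — option C.

C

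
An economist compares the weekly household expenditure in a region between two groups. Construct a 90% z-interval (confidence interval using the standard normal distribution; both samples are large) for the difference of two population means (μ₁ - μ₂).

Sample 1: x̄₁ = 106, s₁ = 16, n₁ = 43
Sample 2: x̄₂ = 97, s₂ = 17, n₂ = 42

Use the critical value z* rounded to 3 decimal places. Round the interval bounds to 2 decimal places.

Both samples are large (n₁ = 43 ≥ 30, n₂ = 42 ≥ 30), so a z-interval for the difference of means applies.

Point estimate: x̄₁ - x̄₂ = 106 - 97 = 9

Standard error: SE = √(s₁²/n₁ + s₂²/n₂)
= √(16²/43 + 17²/42)
= √(5.953488 + 6.880952)
= 3.582519

For 90% confidence, z* = 1.645 (from standard normal table)
Margin of error: E = z* × SE = 1.645 × 3.582519 = 5.8932

Z-interval: (x̄₁ - x̄₂) ± E = 9 ± 5.8932 = (3.1068, 14.8932)

Rounded to 2 decimal places:

(3.11, 14.89)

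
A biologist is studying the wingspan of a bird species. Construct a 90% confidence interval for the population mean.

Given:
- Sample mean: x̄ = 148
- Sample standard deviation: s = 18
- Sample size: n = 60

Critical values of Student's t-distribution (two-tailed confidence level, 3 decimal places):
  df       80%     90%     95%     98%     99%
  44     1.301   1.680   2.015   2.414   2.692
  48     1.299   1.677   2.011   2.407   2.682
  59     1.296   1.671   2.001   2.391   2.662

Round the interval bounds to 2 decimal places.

The population standard deviation σ is unknown (only the sample standard deviation s is given), so use a t-interval with df = n - 1 = 60 - 1 = 59.

For 90% confidence with df = 59, t* = 1.671 (from t-table)

Standard error: SE = s/√n = 18/√60 = 2.323790

Margin of error: E = t* × SE = 1.671 × 2.323790 = 3.8831

T-interval: x̄ ± E = 148 ± 3.8831 = (144.1169, 151.8831)

Rounded to 2 decimal places:

(144.12, 151.88)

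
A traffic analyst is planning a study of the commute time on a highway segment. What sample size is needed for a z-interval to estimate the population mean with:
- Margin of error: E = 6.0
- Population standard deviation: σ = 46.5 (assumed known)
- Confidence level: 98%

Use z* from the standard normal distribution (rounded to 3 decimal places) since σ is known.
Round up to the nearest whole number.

Using z* since population σ is known (z-interval formula).

For 98% confidence, z* = 2.326 (from standard normal table)

Sample size formula for z-interval: n = (z*σ/E)²

n = (2.326 × 46.5 / 6.0)²
  = (18.026500)²
  = 324.9547

Round up to the nearest whole number: n = 325

325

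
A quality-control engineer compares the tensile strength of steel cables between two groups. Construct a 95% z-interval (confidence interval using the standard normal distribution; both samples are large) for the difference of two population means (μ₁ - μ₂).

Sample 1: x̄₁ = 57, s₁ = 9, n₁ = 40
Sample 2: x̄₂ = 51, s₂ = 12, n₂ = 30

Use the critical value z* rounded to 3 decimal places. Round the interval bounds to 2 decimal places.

Both samples are large (n₁ = 40 ≥ 30, n₂ = 30 ≥ 30), so a z-interval for the difference of means applies.

Point estimate: x̄₁ - x̄₂ = 57 - 51 = 6

Standard error: SE = √(s₁²/n₁ + s₂²/n₂)
= √(9²/40 + 12²/30)
= √(2.025000 + 4.800000)
= 2.612470

For 95% confidence, z* = 1.96 (from standard normal table)
Margin of error: E = z* × SE = 1.96 × 2.612470 = 5.1204

Z-interval: (x̄₁ - x̄₂) ± E = 6 ± 5.1204 = (0.8796, 11.1204)

Rounded to 2 decimal places:

(0.88, 11.12)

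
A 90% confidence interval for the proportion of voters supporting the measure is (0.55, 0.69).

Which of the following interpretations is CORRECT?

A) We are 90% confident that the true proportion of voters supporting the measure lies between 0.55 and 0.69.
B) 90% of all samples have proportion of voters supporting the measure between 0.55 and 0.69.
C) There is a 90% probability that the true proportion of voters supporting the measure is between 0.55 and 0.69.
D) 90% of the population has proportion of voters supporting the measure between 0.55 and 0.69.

A confidence interval represents our confidence in the procedure, not a probability statement about the parameter.

Key concept: If we repeated this sampling process many times and computed a 90% CI each time, about 90% of those intervals would contain the true population parameter.

For this specific interval (0.55, 0.69):
- Midpoint (point estimate): 0.62
- Margin of error: 0.07

The correct interpretation is the one stating confidence that the true parameter lies in the interval — option A.

A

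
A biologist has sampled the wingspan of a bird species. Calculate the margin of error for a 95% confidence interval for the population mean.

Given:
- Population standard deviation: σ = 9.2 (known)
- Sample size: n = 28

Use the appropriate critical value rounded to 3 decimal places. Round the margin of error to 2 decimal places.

The population standard deviation σ is known, so use the z-interval margin of error formula.

For 95% confidence, z* = 1.96 (from standard normal table)

Margin of error formula for z-interval: E = z* × σ/√n

E = 1.96 × 9.2/√28
  = 1.96 × 1.738637
  = 3.4077

Rounded to 2 decimal places:

3.41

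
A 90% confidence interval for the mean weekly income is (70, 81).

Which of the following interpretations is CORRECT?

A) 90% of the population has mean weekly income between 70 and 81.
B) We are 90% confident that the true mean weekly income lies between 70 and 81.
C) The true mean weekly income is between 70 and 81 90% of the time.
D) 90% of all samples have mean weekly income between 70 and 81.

A confidence interval represents our confidence in the procedure, not a probability statement about the parameter.

Key concept: If we repeated this sampling process many times and computed a 90% CI each time, about 90% of those intervals would contain the true population parameter.

For this specific interval (70, 81):
- Midpoint (point estimate): 75.5
- Margin of error: 5.5

The correct interpretation is the one stating confidence that the true parameter lies in the interval — option B.

B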